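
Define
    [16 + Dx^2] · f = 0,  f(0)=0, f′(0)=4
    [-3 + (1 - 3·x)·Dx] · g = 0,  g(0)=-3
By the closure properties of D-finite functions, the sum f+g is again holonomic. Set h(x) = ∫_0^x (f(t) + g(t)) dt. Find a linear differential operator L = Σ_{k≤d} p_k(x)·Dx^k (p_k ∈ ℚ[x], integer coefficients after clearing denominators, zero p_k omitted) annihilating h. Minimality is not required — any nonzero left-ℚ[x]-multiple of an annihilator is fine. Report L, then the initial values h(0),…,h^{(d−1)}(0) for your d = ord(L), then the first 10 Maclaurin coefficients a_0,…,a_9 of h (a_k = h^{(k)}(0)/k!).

L = (-1680 + 2304·x - 3456·x^2)·Dx + (272 - 1584·x + 3456·x^2 - 3456·x^3)·Dx^2 + (-105 + 144·x - 216·x^2)·Dx^3 + (17 - 99·x + 216·x^2 - 216·x^3)·Dx^4  (order 4).
h: a_k = 0, -3, -5/2, -9, -275/12, -243/5, -10807/90, -2187/7, -2067739/2520, -2187, …
ICs: h(0) = 0, h′(0) = -3, h′′(0) = -5, h′′′(0) = -54.

f: a_k = 0, 4, 0, -32/3, 0, 128/15, 0, -1024/315, 0, 2048/2835, …
g: a_k = -3, -9, -27, -81, -243, -729, -2187, -6561, -19683, -59049, …
Sum ⇒ L₀ = lclm(L_f,L_g) in ℚ(x)⟨Dx⟩.
Integrate: L := L₀·Dx.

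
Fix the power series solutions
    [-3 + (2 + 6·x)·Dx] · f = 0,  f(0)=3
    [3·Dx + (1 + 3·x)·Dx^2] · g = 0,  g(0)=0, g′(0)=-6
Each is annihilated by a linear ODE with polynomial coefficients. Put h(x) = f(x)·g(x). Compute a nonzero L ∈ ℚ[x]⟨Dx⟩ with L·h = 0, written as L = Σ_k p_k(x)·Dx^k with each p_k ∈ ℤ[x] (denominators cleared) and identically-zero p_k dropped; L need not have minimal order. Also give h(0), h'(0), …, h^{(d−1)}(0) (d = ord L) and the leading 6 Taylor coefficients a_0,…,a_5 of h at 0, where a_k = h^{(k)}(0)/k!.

L = 9 + (4 + 24·x + 36·x^2)·Dx^2  (order 2).
h: a_k = 0, -18, 0, 27/4, -81/4, 17253/320, …
ICs: h(0) = 0, h′(0) = -18.

f: a_k = 3, 9/2, -27/8, 81/16, -1215/128, 5103/256, …
g: a_k = 0, -6, 9, -18, 81/2, -486/5, …
h₀=f·g: eliminate ⇒ L₀, order ≤ 1·2.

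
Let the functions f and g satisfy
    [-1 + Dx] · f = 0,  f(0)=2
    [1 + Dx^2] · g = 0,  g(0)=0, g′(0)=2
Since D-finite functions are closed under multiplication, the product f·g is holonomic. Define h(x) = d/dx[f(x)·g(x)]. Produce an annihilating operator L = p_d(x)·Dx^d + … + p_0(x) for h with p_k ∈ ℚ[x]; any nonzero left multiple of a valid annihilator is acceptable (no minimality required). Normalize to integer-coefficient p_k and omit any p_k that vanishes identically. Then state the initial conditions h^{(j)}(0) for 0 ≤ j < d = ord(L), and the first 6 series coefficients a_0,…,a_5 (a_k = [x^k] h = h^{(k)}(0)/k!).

f: a_k = 2, 2, 1, 1/3, 1/12, 1/60, …
g: a_k = 0, 2, 0, -1/3, 0, 1/60, …
h₀=f·g: eliminate ⇒ L₀, order ≤ 1·2.
h₀' ⇒ L via d/dx closure of L₀.
L = 2 - 2·Dx + Dx^2  (order 2).
h: a_k = 4, 8, 4, 0, -2/3, -4/15, …
ICs: h(0) = 4, h′(0) = 8.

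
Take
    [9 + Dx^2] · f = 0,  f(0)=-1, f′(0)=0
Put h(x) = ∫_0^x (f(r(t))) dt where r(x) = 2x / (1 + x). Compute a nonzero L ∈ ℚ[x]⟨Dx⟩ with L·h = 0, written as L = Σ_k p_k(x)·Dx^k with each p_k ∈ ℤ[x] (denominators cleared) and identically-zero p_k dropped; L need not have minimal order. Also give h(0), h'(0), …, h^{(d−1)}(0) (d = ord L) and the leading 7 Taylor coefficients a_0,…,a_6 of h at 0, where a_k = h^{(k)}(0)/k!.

L = 36·Dx + (2 + 6·x + 6·x^2 + 2·x^3)·Dx^2 + (1 + 4·x + 6·x^2 + 4·x^3 + x^4)·Dx^3  (order 3).
h: a_k = 0, -1, 0, 6, -9, 0, 24, …
ICs: h(0) = 0, h′(0) = -1, h′′(0) = 0.

f: a_k = -1, 0, 9/2, 0, -27/8, 0, 81/80, …
Change of var in L_f (x↦r) gives L₀.
h=∫h₀ ⇒ L = L₀·Dx.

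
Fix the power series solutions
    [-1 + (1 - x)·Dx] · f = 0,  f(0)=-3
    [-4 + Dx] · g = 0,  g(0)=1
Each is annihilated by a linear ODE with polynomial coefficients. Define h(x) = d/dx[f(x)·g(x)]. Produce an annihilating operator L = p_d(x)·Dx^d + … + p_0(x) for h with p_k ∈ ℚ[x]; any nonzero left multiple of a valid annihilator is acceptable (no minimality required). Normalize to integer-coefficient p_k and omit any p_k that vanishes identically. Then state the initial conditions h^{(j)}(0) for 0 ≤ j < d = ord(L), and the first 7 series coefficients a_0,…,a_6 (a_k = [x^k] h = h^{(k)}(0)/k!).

L = (26 - 40·x + 16·x^2) + (-5 + 9·x - 4·x^2)·Dx  (order 1).
h: a_k = -15, -78, -213, -412, -643, -874, -16319/15, …
ICs: h(0) = -15.

f: a_k = -3, -3, -3, -3, -3, -3, -3, …
g: a_k = 1, 4, 8, 32/3, 32/3, 128/15, 256/45, …
f·g: L₀ = L_f ⊗_s L_g, ord ≤ 1·1.
Derive L from L₀ (diff closure).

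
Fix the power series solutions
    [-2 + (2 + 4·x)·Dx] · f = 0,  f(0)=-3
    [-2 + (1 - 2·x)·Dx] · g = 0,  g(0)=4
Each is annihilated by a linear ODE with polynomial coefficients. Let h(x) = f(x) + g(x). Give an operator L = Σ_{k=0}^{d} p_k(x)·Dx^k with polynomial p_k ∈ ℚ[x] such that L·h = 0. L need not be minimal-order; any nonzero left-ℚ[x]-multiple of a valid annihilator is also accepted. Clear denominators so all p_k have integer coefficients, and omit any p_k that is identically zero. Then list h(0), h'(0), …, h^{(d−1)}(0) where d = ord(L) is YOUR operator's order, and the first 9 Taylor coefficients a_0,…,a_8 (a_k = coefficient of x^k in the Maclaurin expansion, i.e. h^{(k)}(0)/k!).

L = (10 + 12·x) + (-9 - 28·x - 36·x^2)·Dx + (1 + 6·x - 4·x^2 - 24·x^3)·Dx^2  (order 2).
h: a_k = 1, 5, 35/2, 61/2, 527/8, 1003/8, 4159/16, 8093/16, 132359/128, …
ICs: h(0) = 1, h′(0) = 5.

f: a_k = -3, -3, 3/2, -3/2, 15/8, -21/8, 63/16, -99/16, 1287/128, …
g: a_k = 4, 8, 16, 32, 64, 128, 256, 512, 1024, …
Sum ⇒ L₀ = lclm(L_f,L_g) in ℚ(x)⟨Dx⟩.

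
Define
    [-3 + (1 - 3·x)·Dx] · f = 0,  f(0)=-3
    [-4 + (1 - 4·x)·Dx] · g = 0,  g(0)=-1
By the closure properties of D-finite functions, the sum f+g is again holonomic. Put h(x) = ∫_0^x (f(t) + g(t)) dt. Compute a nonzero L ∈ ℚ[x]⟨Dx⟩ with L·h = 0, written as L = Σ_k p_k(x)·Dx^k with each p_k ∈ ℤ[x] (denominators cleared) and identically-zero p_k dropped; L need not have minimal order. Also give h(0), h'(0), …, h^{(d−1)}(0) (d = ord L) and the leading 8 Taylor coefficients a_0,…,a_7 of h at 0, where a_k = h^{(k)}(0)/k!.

L = -24·Dx + (14 - 48·x)·Dx^2 + (-1 + 7·x - 12·x^2)·Dx^3  (order 3).
h: a_k = 0, -4, -13/2, -43/3, -145/4, -499/5, -1753/6, -6283/7, …
ICs: h(0) = 0, h′(0) = -4, h′′(0) = -13.

f: a_k = -3, -9, -27, -81, -243, -729, -2187, -6561, …
g: a_k = -1, -4, -16, -64, -256, -1024, -4096, -16384, …
f+g: L₀ = lclm(L_f,L_g), ord ≤ 1+1.
Integrate: L := L₀·Dx.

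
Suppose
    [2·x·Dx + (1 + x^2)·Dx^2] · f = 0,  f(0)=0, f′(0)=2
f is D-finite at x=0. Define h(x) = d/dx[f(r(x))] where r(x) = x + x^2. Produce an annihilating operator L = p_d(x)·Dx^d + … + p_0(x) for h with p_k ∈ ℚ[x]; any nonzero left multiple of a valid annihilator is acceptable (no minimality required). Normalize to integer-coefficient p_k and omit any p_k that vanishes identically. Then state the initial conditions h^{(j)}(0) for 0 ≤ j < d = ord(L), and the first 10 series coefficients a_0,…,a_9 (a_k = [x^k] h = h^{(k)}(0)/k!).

f: a_k = 0, 2, 0, -2/3, 0, 2/5, 0, -2/7, 0, 2/9, …
L₀ from L_f via x↦r, Dx↦r'^{-1}Dx.
h₀' ⇒ L via d/dx closure of L₀.
L = (-2 + 2·x + 8·x^2 + 12·x^3 + 6·x^4) + (1 + 2·x + x^2 + 4·x^3 + 5·x^4 + 2·x^5)·Dx  (order 1).
h: a_k = 2, 4, -2, -8, -8, 8, 26, 16, -34, -76, …
ICs: h(0) = 2.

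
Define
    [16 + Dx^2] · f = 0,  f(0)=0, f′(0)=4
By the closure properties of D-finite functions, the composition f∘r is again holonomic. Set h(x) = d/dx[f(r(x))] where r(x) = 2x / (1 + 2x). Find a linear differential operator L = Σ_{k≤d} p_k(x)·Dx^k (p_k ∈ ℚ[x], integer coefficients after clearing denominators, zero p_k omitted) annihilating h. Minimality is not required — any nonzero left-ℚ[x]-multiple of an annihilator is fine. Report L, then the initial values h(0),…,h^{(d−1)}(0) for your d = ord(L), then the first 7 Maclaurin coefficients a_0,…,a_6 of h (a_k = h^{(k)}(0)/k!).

f: a_k = 0, 4, 0, -32/3, 0, 128/15, 0, …
f∘r: x↦r, Dx↦Dx/r' in L_f ⇒ L₀.
Differentiate: ansatz ord ≤ ord L₀ ⇒ L.
L = (88 + 96·x + 96·x^2) + (12 + 72·x + 144·x^2 + 96·x^3)·Dx + (1 + 8·x + 24·x^2 + 32·x^3 + 16·x^4)·Dx^2  (order 2).
h: a_k = 8, -32, -160, 1792, -24704/3, 23040, -1260032/45, …
ICs: h(0) = 8, h′(0) = -32.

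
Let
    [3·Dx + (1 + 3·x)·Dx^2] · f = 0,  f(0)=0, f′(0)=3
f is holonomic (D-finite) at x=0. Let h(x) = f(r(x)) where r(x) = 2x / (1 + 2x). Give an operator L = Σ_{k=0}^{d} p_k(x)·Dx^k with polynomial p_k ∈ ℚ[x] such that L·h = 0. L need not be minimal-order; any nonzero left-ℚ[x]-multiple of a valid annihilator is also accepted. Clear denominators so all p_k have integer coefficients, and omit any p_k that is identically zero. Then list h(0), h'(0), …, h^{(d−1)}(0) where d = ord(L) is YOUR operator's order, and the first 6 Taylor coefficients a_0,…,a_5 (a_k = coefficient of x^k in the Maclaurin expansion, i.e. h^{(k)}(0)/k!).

L = (10 + 32·x)·Dx + (1 + 10·x + 16·x^2)·Dx^2  (order 2).
h: a_k = 0, 6, -30, 168, -1020, 32736/5, …
ICs: h(0) = 0, h′(0) = 6.

f: a_k = 0, 3, -9/2, 9, -81/4, 243/5, …
h₀=f(r): pull back L_f along r ⇒ L₀.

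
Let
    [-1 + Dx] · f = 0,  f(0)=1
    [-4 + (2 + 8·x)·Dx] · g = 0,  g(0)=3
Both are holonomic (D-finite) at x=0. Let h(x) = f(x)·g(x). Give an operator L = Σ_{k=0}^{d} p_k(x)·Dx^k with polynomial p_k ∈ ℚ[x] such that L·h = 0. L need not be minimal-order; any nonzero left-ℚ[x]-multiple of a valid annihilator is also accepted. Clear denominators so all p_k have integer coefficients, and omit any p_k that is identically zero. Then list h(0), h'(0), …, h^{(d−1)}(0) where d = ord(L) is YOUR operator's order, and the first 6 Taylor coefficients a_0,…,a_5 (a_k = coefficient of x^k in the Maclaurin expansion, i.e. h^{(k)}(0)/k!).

f: a_k = 1, 1, 1/2, 1/6, 1/24, 1/120, …
g: a_k = 3, 6, -6, 12, -30, 84, …
L₀ := L_f ⊗_s L_g (sym. prod.), ord ≤ 1.
L = (-3 - 4·x) + (1 + 4·x)·Dx  (order 1).
h: a_k = 3, 9, 3/2, 19/2, -159/8, 2371/40, …
ICs: h(0) = 3.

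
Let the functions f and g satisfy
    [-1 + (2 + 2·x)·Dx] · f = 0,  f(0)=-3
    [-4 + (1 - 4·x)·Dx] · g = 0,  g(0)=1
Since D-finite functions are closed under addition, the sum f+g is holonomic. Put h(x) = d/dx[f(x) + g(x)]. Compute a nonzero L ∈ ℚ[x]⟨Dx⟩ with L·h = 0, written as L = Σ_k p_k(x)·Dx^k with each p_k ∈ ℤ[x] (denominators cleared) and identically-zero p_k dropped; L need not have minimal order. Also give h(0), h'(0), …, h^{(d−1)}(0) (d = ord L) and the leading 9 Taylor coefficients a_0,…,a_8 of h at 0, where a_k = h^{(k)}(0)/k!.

L = (-216 - 96·x) + (-381 - 792·x - 336·x^2)·Dx + (34 - 78·x - 208·x^2 - 96·x^3)·Dx^2  (order 2).
h: a_k = 5/2, 131/4, 3063/16, 32783/32, 1310615/256, 12583101/512, 234880331/2048, 2147484935/4096, 154618803351/65536, …
ICs: h(0) = 5/2, h′(0) = 131/4.

f: a_k = -3, -3/2, 3/8, -3/16, 15/128, -21/256, 63/1024, -99/2048, 1287/32768, …
g: a_k = 1, 4, 16, 64, 256, 1024, 4096, 16384, 65536, …
L₀ := lclm(L_f,L_g); ord L₀ ≤ 1+1.
h=h₀': d/dx-closure on L₀ ⇒ L.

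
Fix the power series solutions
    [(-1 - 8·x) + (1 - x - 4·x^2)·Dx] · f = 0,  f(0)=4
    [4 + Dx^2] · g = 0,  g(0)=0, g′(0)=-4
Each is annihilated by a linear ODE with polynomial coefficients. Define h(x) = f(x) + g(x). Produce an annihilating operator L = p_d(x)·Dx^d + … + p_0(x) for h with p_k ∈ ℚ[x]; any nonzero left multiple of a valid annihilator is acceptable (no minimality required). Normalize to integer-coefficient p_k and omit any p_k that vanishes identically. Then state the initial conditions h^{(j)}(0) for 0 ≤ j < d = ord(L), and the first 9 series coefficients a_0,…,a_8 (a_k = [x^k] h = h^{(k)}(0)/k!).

L = (116 + 1008·x + 968·x^2 + 2688·x^3 + 640·x^4 + 1024·x^5) + (-28 - 4·x + 8·x^2 + 200·x^3 + 480·x^4 + 384·x^5 + 512·x^6)·Dx + (29 + 252·x + 242·x^2 + 672·x^3 + 160·x^4 + 256·x^5)·Dx^2 + (-7 - x + 2·x^2 + 50·x^3 + 120·x^4 + 96·x^5 + 128·x^6)·Dx^3  (order 3).
h: a_k = 4, 0, 20, 116/3, 116, 3892/15, 724, 555676/315, 4660, …
ICs: h(0) = 4, h′(0) = 0, h′′(0) = 40.

f: a_k = 4, 4, 20, 36, 116, 260, 724, 1764, 4660, …
g: a_k = 0, -4, 0, 8/3, 0, -8/15, 0, 16/315, 0, …
f+g: L₀ = lclm(L_f,L_g), ord ≤ 1+2.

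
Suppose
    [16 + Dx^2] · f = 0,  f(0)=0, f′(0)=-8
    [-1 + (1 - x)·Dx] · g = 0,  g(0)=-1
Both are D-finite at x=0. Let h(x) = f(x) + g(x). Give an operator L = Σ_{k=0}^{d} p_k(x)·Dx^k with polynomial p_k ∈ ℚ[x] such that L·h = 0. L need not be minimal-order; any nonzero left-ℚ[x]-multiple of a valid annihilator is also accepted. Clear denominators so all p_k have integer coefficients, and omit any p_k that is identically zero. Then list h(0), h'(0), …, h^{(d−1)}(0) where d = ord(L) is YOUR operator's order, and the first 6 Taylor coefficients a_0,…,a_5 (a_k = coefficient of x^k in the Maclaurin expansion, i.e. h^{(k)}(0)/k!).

L = (-176 + 256·x - 128·x^2) + (144 - 400·x + 384·x^2 - 128·x^3)·Dx + (-11 + 16·x - 8·x^2)·Dx^2 + (9 - 25·x + 24·x^2 - 8·x^3)·Dx^3  (order 3).
h: a_k = -1, -9, -1, 61/3, -1, -271/15, …
ICs: h(0) = -1, h′(0) = -9, h′′(0) = -2.

f: a_k = 0, -8, 0, 64/3, 0, -256/15, …
g: a_k = -1, -1, -1, -1, -1, -1, …
Sum ⇒ L₀ = lclm(L_f,L_g) in ℚ(x)⟨Dx⟩.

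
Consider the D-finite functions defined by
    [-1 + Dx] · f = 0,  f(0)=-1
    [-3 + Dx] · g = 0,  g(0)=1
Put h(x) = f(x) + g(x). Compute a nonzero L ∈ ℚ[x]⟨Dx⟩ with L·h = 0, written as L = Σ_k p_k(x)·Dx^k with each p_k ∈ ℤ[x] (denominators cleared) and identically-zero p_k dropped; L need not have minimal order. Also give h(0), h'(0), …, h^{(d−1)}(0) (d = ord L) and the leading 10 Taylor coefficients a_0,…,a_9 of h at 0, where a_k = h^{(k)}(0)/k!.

f: a_k = -1, -1, -1/2, -1/6, -1/24, -1/120, -1/720, -1/5040, -1/40320, -1/362880, …
g: a_k = 1, 3, 9/2, 9/2, 27/8, 81/40, 81/80, 243/560, 729/4480, 243/4480, …
Sum ⇒ L₀ = lclm(L_f,L_g) in ℚ(x)⟨Dx⟩.
L = 3 - 4·Dx + Dx^2  (order 2).
h: a_k = 0, 2, 4, 13/3, 10/3, 121/60, 91/90, 1093/2520, 41/252, 9841/181440, …
ICs: h(0) = 0, h′(0) = 2.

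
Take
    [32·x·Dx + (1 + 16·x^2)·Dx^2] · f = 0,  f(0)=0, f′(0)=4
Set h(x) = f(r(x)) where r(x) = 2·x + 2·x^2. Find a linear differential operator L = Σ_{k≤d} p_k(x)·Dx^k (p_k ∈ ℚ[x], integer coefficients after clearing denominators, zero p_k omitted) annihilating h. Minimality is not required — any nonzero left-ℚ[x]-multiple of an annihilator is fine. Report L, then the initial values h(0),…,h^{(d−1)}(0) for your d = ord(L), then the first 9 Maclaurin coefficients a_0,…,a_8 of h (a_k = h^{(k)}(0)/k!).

f: a_k = 0, 4, 0, -64/3, 0, 1024/5, 0, -16384/7, 0, …
Change of var in L_f (x↦r) gives L₀.
L = (-2 + 128·x + 512·x^2 + 768·x^3 + 384·x^4)·Dx + (1 + 2·x + 64·x^2 + 256·x^3 + 320·x^4 + 128·x^5)·Dx^2  (order 2).
h: a_k = 0, 8, 8, -512/3, -512, 30208/5, 97792/3, -1638400/7, -2031616, …
ICs: h(0) = 0, h′(0) = 8.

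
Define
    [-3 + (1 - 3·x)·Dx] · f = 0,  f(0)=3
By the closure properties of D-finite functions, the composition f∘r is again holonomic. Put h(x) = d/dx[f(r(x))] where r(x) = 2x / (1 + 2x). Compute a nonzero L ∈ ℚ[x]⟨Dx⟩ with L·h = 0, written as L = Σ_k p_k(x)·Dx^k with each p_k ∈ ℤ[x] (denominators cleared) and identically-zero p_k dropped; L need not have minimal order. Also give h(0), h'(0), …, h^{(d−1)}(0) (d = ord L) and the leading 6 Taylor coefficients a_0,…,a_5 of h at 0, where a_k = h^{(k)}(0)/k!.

f: a_k = 3, 9, 27, 81, 243, 729, …
h₀=f(r): pull back L_f along r ⇒ L₀.
h₀' ⇒ L via d/dx closure of L₀.
L = 8 + (-1 + 4·x)·Dx  (order 1).
h: a_k = 18, 144, 864, 4608, 23040, 110592, …
ICs: h(0) = 18.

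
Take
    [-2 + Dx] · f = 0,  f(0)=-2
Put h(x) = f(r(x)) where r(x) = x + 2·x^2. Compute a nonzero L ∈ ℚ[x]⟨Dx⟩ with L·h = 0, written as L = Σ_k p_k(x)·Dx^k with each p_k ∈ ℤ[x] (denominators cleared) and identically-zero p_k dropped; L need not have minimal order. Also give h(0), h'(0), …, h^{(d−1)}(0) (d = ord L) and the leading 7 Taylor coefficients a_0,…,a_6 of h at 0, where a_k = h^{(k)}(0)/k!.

L = (-2 - 8·x) + Dx  (order 1).
h: a_k = -2, -4, -12, -56/3, -100/3, -216/5, -2648/45, …
ICs: h(0) = -2.

f: a_k = -2, -4, -4, -8/3, -4/3, -8/15, -8/45, …
Change of var in L_f (x↦r) gives L₀.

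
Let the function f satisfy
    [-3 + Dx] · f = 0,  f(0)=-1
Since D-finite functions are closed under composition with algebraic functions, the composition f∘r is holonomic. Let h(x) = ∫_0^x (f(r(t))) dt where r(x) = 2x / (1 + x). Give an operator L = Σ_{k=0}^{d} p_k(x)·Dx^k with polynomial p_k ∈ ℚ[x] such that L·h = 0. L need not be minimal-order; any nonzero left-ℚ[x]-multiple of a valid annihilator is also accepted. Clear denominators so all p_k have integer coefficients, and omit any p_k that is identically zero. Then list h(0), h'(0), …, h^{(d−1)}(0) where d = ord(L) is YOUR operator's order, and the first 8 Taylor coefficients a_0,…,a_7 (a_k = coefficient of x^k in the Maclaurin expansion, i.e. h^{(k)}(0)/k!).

L = -6·Dx + (1 + 2·x + x^2)·Dx^2  (order 2).
h: a_k = 0, -1, -3, -4, -3/2, 6/5, 1/5, -24/35, …
ICs: h(0) = 0, h′(0) = -1.

f: a_k = -1, -3, -9/2, -9/2, -27/8, -81/40, -81/80, -243/560, …
Substitute x→r, Dx→(1/r')Dx; clear ⇒ L₀.
Integrate: L := L₀·Dx.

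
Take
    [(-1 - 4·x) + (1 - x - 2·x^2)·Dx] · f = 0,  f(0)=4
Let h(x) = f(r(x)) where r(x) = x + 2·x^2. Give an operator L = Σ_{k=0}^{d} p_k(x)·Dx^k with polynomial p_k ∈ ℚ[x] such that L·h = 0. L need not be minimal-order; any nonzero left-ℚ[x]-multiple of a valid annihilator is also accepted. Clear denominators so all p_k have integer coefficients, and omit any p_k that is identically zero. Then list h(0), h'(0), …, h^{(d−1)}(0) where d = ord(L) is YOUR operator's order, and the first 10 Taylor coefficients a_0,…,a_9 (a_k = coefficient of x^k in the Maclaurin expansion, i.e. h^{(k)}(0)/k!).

f: a_k = 4, 4, 12, 20, 44, 84, 172, 340, 684, 1364, …
Substitute x→r, Dx→(1/r')Dx; clear ⇒ L₀.
L = (1 + 8·x + 24·x^2 + 32·x^3) + (-1 + x + 4·x^2 + 8·x^3 + 8·x^4)·Dx  (order 1).
h: a_k = 4, 4, 20, 68, 212, 676, 2228, 7172, 23188, 75108, …
ICs: h(0) = 4.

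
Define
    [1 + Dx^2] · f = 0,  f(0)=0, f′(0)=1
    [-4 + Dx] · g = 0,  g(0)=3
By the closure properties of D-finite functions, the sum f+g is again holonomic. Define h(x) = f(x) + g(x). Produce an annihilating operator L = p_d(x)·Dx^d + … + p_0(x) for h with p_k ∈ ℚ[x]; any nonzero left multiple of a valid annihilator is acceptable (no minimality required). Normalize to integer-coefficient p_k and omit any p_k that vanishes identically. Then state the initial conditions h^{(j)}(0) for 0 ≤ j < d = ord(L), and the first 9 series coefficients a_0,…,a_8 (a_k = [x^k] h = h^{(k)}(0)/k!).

f: a_k = 0, 1, 0, -1/6, 0, 1/120, 0, -1/5040, 0, …
g: a_k = 3, 12, 24, 32, 32, 128/5, 256/15, 1024/105, 512/105, …
Sum ⇒ L₀ = lclm(L_f,L_g) in ℚ(x)⟨Dx⟩.
L = -4 + Dx - 4·Dx^2 + Dx^3  (order 3).
h: a_k = 3, 13, 24, 191/6, 32, 3073/120, 256/15, 49151/5040, 512/105, …
ICs: h(0) = 3, h′(0) = 13, h′′(0) = 48.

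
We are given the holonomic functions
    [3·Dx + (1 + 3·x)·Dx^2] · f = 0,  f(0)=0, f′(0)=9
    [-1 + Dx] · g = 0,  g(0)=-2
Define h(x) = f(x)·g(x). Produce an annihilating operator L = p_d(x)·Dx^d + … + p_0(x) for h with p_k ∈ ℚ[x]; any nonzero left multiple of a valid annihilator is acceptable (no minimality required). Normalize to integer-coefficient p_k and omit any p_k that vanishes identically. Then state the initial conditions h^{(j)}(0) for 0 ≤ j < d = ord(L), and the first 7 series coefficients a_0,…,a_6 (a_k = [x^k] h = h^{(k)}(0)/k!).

f: a_k = 0, 9, -27/2, 27, -243/4, 729/5, -729/2, …
g: a_k = -2, -2, -1, -1/3, -1/12, -1/60, -1/360, …
Product ⇒ symmetric product L₀, ord ≤ 2.
L = (-2 + 3·x) + (1 - 6·x)·Dx + (1 + 3·x)·Dx^2  (order 2).
h: a_k = 0, -18, 9, -36, 78, -3867/20, 3921/8, …
ICs: h(0) = 0, h′(0) = -18.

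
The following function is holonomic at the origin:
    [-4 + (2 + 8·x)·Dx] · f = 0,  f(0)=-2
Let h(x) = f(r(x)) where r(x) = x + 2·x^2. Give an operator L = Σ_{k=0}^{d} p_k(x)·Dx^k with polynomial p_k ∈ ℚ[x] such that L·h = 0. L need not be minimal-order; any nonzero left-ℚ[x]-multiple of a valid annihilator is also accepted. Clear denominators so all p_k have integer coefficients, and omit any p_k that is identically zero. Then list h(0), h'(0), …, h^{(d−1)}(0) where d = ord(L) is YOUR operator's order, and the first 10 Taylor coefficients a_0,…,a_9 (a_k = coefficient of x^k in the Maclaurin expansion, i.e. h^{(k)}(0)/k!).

f: a_k = -2, -4, 4, -8, 20, -56, 168, -528, 1716, -5720, …
h₀=f(r): pull back L_f along r ⇒ L₀.
L = (-2 - 8·x) + (1 + 4·x + 8·x^2)·Dx  (order 1).
h: a_k = -2, -4, -4, 8, -12, 8, 24, -112, 244, -216, …
ICs: h(0) = -2.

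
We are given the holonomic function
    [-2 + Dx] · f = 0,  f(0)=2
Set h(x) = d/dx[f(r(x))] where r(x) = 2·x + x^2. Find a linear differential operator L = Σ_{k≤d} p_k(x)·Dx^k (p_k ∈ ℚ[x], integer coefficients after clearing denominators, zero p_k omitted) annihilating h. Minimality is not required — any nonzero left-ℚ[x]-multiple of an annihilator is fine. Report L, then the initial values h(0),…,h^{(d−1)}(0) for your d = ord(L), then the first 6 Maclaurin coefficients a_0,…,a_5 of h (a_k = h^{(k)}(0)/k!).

L = (5 + 8·x + 4·x^2) + (-1 - x)·Dx  (order 1).
h: a_k = 8, 40, 112, 688/3, 1136/3, 7984/15, …
ICs: h(0) = 8.

f: a_k = 2, 4, 4, 8/3, 4/3, 8/15, …
h₀=f(r): pull back L_f along r ⇒ L₀.
h=h₀': d/dx-closure on L₀ ⇒ L.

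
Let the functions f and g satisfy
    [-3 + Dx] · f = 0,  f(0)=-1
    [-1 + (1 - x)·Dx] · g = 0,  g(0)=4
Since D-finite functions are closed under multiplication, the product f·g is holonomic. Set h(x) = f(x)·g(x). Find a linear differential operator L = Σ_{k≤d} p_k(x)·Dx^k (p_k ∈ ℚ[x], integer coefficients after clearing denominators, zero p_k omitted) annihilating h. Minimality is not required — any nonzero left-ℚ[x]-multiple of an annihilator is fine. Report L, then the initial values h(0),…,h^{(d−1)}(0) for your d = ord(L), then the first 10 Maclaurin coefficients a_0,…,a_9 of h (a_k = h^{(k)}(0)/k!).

f: a_k = -1, -3, -9/2, -9/2, -27/8, -81/40, -81/80, -243/560, -729/4480, -243/4480, …
g: a_k = 4, 4, 4, 4, 4, 4, 4, 4, 4, 4, …
L₀ := L_f ⊗_s L_g (sym. prod.), ord ≤ 1.
L = (4 - 3·x) + (-1 + x)·Dx  (order 1).
h: a_k = -4, -16, -34, -52, -131/2, -368/5, -1553/20, -5557/70, -89641/1120, -22471/280, …
ICs: h(0) = -4.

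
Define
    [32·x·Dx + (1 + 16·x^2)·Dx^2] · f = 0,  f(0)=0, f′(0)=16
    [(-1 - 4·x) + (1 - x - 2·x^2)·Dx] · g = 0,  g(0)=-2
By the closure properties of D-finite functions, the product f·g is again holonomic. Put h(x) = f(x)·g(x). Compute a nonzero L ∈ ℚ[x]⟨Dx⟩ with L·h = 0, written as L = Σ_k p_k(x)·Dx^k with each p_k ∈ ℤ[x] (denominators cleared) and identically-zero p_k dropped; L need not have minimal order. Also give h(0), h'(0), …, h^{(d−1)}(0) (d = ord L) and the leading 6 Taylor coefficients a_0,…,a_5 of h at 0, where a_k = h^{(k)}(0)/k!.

L = (4 + 32·x + 192·x^2) + (2 - 24·x + 64·x^2 + 192·x^3)·Dx + (-1 + x - 14·x^2 + 16·x^3 + 32·x^4)·Dx^2  (order 2).
h: a_k = 0, -32, -32, 224/3, 32/3, -7392/5, …
ICs: h(0) = 0, h′(0) = -32.

f: a_k = 0, 16, 0, -256/3, 0, 4096/5, …
g: a_k = -2, -2, -6, -10, -22, -42, …
Sym-product of L_f,L_g gives L₀ (≤ ord 2).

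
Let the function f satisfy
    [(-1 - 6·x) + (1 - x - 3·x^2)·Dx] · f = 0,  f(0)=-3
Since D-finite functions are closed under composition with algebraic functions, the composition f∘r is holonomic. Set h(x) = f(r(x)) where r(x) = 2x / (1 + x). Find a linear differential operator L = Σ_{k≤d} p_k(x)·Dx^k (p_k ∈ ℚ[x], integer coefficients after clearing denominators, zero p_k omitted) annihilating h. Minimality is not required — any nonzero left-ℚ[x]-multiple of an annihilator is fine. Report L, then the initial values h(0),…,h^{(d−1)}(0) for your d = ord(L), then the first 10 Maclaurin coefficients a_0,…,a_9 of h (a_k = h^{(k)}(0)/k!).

L = (2 + 26·x) + (-1 - x + 13·x^2 + 13·x^3)·Dx  (order 1).
h: a_k = -3, -6, -42, -78, -546, -1014, -7098, -13182, -92274, -171366, …
ICs: h(0) = -3.

f: a_k = -3, -3, -12, -21, -57, -120, -291, -651, -1524, -3477, …
Change of var in L_f (x↦r) gives L₀.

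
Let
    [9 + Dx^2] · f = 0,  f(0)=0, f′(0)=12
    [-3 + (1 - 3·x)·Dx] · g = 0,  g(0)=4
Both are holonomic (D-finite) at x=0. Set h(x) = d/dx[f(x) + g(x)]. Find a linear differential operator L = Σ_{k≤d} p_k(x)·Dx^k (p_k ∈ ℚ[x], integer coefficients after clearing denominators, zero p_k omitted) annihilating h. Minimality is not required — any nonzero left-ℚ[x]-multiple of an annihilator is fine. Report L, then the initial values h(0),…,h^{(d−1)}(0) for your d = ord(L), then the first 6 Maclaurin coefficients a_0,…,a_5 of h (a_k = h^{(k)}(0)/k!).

L = (702 - 324·x + 486·x^2) + (-63 + 243·x - 243·x^2 + 243·x^3)·Dx + (78 - 36·x + 54·x^2)·Dx^2 + (-7 + 27·x - 27·x^2 + 27·x^3)·Dx^3  (order 3).
h: a_k = 24, 72, 270, 1296, 9801/2, 17496, …
ICs: h(0) = 24, h′(0) = 72, h′′(0) = 540.

f: a_k = 0, 12, 0, -18, 0, 81/10, …
g: a_k = 4, 12, 36, 108, 324, 972, …
h₀=f+g: left-lcm gives L₀, ord ≤ 3.
Derive L from L₀ (diff closure).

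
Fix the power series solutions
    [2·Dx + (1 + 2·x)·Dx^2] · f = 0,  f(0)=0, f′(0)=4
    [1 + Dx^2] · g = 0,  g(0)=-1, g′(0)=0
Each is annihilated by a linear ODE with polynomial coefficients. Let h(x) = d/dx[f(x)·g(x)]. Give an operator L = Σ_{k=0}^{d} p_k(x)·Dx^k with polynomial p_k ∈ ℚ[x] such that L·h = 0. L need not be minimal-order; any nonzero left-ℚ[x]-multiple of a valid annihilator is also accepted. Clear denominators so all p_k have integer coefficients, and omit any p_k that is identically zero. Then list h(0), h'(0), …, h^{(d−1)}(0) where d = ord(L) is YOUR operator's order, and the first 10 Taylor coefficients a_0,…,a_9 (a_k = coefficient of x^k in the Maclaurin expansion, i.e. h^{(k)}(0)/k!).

L = (-52 - 31·x - 87·x^2 - 96·x^3 - 8·x^4 + 48·x^5 + 16·x^6) + (-33 - 98·x - 80·x^2 + 80·x^4 + 32·x^5)·Dx + (-55 - 46·x - 110·x^2 - 96·x^3 + 32·x^4 + 96·x^5 + 32·x^6)·Dx^2 + (-33 - 98·x - 80·x^2 + 80·x^4 + 32·x^5)·Dx^3 + (-3 - 15·x - 23·x^2 + 40·x^4 + 48·x^5 + 16·x^6)·Dx^4  (order 4).
h: a_k = -4, 8, -10, 24, -103/2, 105, -12763/60, 19318/45, -2903587/3360, 1750673/1008, …
ICs: h(0) = -4, h′(0) = 8, h′′(0) = -20, h′′′(0) = 144.

f: a_k = 0, 4, -4, 16/3, -8, 64/5, -64/3, 256/7, -64, 1024/9, …
g: a_k = -1, 0, 1/2, 0, -1/24, 0, 1/720, 0, -1/40320, 0, …
h₀=f·g: eliminate ⇒ L₀, order ≤ 2·2.
h=h₀': d/dx-closure on L₀ ⇒ L.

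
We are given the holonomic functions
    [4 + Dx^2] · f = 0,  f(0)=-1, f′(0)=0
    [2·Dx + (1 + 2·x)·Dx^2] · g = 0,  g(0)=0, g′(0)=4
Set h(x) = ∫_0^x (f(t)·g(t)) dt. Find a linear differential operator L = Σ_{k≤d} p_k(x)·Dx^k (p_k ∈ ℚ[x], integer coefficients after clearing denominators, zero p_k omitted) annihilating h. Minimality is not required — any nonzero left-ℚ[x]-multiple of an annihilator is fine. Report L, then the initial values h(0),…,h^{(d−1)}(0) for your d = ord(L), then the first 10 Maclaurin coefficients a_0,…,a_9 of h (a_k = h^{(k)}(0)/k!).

f: a_k = -1, 0, 2, 0, -2/3, 0, 4/45, 0, -2/315, 0, …
g: a_k = 0, 4, -4, 16/3, -8, 64/5, -64/3, 256/7, -64, 1024/9, …
Product ⇒ symmetric product L₀, ord ≤ 4.
h=∫h₀ ⇒ L = L₀·Dx.
L = (-48 + 192·x + 1216·x^2 + 2048·x^3 + 1024·x^4)·Dx + (32 + 320·x + 768·x^2 + 512·x^3)·Dx^2 + (160·x + 672·x^2 + 1024·x^3 + 512·x^4)·Dx^3 + (8 + 80·x + 192·x^2 + 128·x^3)·Dx^4 + (3 + 28·x + 92·x^2 + 128·x^3 + 64·x^4)·Dx^5  (order 5).
h: a_k = 0, 0, -2, 4/3, 2/3, 0, -4/5, 8/7, -62/35, 1184/405, …
ICs: h(0) = 0, h′(0) = 0, h′′(0) = -4, h′′′(0) = 8, h′′′′(0) = 16.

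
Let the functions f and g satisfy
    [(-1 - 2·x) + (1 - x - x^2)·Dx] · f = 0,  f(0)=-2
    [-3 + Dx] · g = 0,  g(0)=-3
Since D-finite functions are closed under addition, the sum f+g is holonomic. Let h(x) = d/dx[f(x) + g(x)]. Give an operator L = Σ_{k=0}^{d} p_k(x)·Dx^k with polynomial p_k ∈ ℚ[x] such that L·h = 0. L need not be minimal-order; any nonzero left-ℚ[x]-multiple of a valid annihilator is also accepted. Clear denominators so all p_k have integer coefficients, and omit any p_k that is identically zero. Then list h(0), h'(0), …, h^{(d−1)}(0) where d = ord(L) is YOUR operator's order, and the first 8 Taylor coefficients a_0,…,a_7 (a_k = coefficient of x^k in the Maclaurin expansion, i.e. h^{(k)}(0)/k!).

f: a_k = -2, -2, -4, -6, -10, -16, -26, -42, …
g: a_k = -3, -9, -27/2, -27/2, -81/8, -243/40, -243/80, -729/560, …
Weyl lclm of L_f,L_g ⇒ L₀ (ord ≤ 2).
h=h₀': d/dx-closure on L₀ ⇒ L.
L = (18 + 126·x + 144·x^2 + 180·x^3 + 54·x^4) + (-9 - 48·x - 81·x^2 - 24·x^3 + 45·x^4 + 18·x^5)·Dx + (1 + 2·x + 11·x^2 - 12·x^3 - 21·x^4 - 6·x^5)·Dx^2  (order 2).
h: a_k = -11, -35, -117/2, -161/2, -883/8, -6969/40, -24249/80, -306827/560, …
ICs: h(0) = -11, h′(0) = -35.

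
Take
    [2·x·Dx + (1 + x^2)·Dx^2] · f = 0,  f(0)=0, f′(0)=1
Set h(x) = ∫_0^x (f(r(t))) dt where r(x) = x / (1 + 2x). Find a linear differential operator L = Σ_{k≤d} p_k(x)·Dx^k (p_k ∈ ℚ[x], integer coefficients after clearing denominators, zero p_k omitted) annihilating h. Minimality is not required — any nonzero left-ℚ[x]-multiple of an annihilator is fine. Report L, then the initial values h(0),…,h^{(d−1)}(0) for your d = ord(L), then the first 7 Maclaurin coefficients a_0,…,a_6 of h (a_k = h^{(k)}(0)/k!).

L = (4 + 10·x)·Dx^2 + (1 + 4·x + 5·x^2)·Dx^3  (order 3).
h: a_k = 0, 0, 1/2, -2/3, 11/12, -6/5, 41/30, …
ICs: h(0) = 0, h′(0) = 0, h′′(0) = 1.

f: a_k = 0, 1, 0, -1/3, 0, 1/5, 0, …
Change of var in L_f (x↦r) gives L₀.
h=∫h₀ ⇒ L = L₀·Dx.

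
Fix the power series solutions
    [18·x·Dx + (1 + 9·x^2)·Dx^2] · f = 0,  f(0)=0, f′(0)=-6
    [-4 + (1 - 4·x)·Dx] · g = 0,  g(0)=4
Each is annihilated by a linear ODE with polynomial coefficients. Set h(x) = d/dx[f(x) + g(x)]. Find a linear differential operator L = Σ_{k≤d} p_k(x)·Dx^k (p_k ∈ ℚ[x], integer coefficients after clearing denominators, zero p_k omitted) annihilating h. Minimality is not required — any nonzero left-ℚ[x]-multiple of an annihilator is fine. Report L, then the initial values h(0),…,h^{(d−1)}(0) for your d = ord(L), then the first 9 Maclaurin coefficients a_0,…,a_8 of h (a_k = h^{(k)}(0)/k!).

L = (72 - 1152·x - 1944·x^2) + (-57 + 72·x - 765·x^2 - 1944·x^3)·Dx + (4 - 7·x - 63·x^3 - 324·x^4)·Dx^2  (order 2).
h: a_k = 10, 128, 822, 4096, 19994, 98304, 463126, 2097152, 9397818, …
ICs: h(0) = 10, h′(0) = 128.

f: a_k = 0, -6, 0, 18, 0, -486/5, 0, 4374/7, 0, …
g: a_k = 4, 16, 64, 256, 1024, 4096, 16384, 65536, 262144, …
Weyl lclm of L_f,L_g ⇒ L₀ (ord ≤ 3).
h₀' ⇒ L via d/dx closure of L₀.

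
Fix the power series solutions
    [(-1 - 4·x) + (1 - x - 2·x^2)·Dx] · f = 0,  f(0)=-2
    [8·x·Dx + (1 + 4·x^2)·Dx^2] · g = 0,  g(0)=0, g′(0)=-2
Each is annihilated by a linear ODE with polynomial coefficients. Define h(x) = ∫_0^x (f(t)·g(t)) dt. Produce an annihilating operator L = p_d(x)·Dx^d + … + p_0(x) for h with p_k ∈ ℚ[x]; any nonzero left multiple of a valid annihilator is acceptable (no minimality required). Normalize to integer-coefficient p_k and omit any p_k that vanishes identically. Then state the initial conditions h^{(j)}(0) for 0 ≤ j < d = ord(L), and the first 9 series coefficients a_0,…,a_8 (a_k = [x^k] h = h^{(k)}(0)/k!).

f: a_k = -2, -2, -6, -10, -22, -42, -86, -170, -342, …
g: a_k = 0, -2, 0, 8/3, 0, -32/5, 0, 128/7, 0, …
Product ⇒ symmetric product L₀, ord ≤ 2.
h=∫h₀ ⇒ L = L₀·Dx.
L = (4 + 8·x + 48·x^2)·Dx + (2 + 16·x^2 + 48·x^3)·Dx^2 + (-1 + x - 2·x^2 + 4·x^3 + 8·x^4)·Dx^3  (order 3).
h: a_k = 0, 0, 2, 4/3, 5/3, 44/15, 34/5, 1052/105, 3023/210, …
ICs: h(0) = 0, h′(0) = 0, h′′(0) = 4.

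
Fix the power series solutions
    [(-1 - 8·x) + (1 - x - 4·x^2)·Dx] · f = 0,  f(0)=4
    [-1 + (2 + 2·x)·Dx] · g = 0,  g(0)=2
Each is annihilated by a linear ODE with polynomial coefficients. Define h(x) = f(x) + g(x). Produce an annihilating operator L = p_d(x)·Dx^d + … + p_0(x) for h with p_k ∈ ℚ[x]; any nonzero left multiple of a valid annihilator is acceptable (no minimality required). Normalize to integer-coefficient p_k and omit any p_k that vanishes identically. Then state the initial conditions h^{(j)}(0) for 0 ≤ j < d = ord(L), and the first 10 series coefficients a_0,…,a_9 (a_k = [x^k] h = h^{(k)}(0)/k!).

f: a_k = 4, 4, 20, 36, 116, 260, 724, 1764, 4660, 11716, …
g: a_k = 2, 1, -1/4, 1/8, -5/64, 7/128, -21/512, 33/1024, -429/16384, 715/32768, …
Weyl lclm of L_f,L_g ⇒ L₀ (ord ≤ 2).
L = (-21 - 75·x - 228·x^2 - 160·x^3) + (41 + 174·x + 609·x^2 + 872·x^3 + 400·x^4)·Dx + (-2 - 38·x - 30·x^2 + 198·x^3 + 352·x^4 + 160·x^5)·Dx^2  (order 2).
h: a_k = 6, 5, 79/4, 289/8, 7419/64, 33287/128, 370667/512, 1806369/1024, 76349011/16384, 383910603/32768, …
ICs: h(0) = 6, h′(0) = 5.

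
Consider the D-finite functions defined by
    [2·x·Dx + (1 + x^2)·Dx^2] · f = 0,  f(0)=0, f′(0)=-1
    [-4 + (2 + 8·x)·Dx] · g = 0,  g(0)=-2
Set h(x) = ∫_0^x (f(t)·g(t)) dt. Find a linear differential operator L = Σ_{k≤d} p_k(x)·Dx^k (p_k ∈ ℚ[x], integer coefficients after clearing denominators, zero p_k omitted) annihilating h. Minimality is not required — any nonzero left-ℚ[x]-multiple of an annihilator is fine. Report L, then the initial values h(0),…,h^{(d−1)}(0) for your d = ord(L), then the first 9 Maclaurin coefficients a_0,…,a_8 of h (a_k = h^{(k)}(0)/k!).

f: a_k = 0, -1, 0, 1/3, 0, -1/5, 0, 1/7, 0, …
g: a_k = -2, -4, 4, -8, 20, -56, 168, -528, 1716, …
h₀=f·g: eliminate ⇒ L₀, order ≤ 2·1.
Integrate: L := L₀·Dx.
L = (12 - 4·x - 4·x^2)·Dx + (-4 - 14·x + 12·x^2 + 16·x^3)·Dx^2 + (1 + 8·x + 17·x^2 + 8·x^3 + 16·x^4)·Dx^3  (order 3).
h: a_k = 0, 0, 1, 4/3, -7/6, 4/3, -137/45, 116/15, -8527/420, …
ICs: h(0) = 0, h′(0) = 0, h′′(0) = 2.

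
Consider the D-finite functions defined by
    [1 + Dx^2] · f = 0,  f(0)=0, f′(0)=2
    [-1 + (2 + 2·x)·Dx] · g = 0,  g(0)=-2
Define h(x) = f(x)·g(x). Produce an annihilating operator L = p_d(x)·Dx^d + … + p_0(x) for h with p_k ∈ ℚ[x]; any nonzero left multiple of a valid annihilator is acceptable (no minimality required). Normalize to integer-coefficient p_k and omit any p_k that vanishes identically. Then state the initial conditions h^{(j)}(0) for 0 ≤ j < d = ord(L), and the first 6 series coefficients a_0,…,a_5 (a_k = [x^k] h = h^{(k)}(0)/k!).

L = (7 + 8·x + 4·x^2) + (-4 - 4·x)·Dx + (4 + 8·x + 4·x^2)·Dx^2  (order 2).
h: a_k = 0, -4, -2, 7/6, 1/12, 19/480, …
ICs: h(0) = 0, h′(0) = -4.

f: a_k = 0, 2, 0, -1/3, 0, 1/60, …
g: a_k = -2, -1, 1/4, -1/8, 5/64, -7/128, …
Product ⇒ symmetric product L₀, ord ≤ 2.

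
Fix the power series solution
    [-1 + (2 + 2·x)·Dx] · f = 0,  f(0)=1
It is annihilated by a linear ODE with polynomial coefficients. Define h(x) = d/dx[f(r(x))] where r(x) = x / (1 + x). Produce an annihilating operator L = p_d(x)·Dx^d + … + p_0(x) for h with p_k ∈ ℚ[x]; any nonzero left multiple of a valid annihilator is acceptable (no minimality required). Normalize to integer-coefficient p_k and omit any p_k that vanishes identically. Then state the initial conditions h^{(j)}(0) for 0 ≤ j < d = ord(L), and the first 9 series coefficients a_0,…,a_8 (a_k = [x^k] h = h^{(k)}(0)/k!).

L = (-5 - 8·x) + (-2 - 6·x - 4·x^2)·Dx  (order 1).
h: a_k = 1/2, -5/4, 39/16, -141/32, 1995/256, -7059/512, 50435/2048, -182461/4096, 5347827/65536, …
ICs: h(0) = 1/2.

f: a_k = 1, 1/2, -1/8, 1/16, -5/128, 7/256, -21/1024, 33/2048, -429/32768, …
L₀ from L_f via x↦r, Dx↦r'^{-1}Dx.
Differentiate: ansatz ord ≤ ord L₀ ⇒ L.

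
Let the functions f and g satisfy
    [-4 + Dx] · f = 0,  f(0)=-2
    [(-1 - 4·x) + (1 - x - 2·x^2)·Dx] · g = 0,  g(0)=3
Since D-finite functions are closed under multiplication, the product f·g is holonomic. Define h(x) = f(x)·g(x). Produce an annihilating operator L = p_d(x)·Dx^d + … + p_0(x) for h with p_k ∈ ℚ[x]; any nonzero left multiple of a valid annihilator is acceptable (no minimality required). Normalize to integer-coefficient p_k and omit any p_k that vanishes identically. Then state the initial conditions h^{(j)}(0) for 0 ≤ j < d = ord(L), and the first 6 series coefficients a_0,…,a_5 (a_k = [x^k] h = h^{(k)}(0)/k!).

f: a_k = -2, -8, -16, -64/3, -64/3, -256/15, …
g: a_k = 3, 3, 9, 15, 33, 63, …
h₀=f·g: eliminate ⇒ L₀, order ≤ 1·1.
L = (5 - 8·x^2) + (-1 + x + 2·x^2)·Dx  (order 1).
h: a_k = -6, -30, -90, -214, -458, -4686/5, …
ICs: h(0) = -6.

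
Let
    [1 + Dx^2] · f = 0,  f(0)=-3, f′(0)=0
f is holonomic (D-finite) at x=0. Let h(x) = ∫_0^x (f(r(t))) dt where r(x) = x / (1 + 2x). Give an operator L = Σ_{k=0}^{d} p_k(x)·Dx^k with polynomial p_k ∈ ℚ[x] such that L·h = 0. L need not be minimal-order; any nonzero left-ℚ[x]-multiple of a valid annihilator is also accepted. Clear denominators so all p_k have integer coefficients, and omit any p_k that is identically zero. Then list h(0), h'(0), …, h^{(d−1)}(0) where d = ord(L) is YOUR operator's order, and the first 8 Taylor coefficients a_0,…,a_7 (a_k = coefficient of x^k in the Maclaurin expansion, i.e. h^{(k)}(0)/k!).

f: a_k = -3, 0, 3/2, 0, -1/8, 0, 1/240, 0, …
f∘r: x↦r, Dx↦Dx/r' in L_f ⇒ L₀.
h=∫₀ˣh₀: take L = L₀·Dx.
L = Dx + (4 + 24·x + 48·x^2 + 32·x^3)·Dx^2 + (1 + 8·x + 24·x^2 + 32·x^3 + 16·x^4)·Dx^3  (order 3).
h: a_k = 0, -3, 0, 1/2, -3/2, 143/40, -47/6, 3943/240, …
ICs: h(0) = 0, h′(0) = -3, h′′(0) = 0.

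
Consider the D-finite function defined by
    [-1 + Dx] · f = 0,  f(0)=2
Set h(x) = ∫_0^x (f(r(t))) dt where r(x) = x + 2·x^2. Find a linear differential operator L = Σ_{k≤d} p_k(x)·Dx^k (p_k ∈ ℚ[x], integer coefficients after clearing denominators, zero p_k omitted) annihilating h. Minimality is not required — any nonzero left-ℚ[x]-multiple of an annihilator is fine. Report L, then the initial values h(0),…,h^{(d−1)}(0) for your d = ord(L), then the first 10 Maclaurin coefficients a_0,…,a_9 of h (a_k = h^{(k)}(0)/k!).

f: a_k = 2, 2, 1, 1/3, 1/12, 1/60, 1/360, 1/2520, 1/20160, 1/181440, …
f∘r: x↦r, Dx↦Dx/r' in L_f ⇒ L₀.
h=∫₀ˣh₀: take L = L₀·Dx.
L = (-1 - 4·x)·Dx + Dx^2  (order 2).
h: a_k = 0, 2, 1, 5/3, 13/12, 73/60, 281/360, 1741/2520, 1697/4032, 57233/181440, …
ICs: h(0) = 0, h′(0) = 2.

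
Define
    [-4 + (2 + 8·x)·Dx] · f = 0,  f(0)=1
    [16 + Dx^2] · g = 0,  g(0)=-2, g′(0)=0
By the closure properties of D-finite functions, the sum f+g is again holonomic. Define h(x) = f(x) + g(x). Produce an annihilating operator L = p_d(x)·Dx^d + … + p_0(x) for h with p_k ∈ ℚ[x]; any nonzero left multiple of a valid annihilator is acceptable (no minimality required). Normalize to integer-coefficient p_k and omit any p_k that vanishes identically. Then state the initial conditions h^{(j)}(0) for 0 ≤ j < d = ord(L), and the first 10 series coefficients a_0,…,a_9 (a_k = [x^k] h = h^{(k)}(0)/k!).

L = (-224 - 1024·x - 2048·x^2) + (48 + 704·x + 3072·x^2 + 4096·x^3)·Dx + (-14 - 64·x - 128·x^2)·Dx^2 + (3 + 44·x + 192·x^2 + 256·x^3)·Dx^3  (order 3).
h: a_k = -1, 2, 14, 4, -94/3, 28, -3268/45, 264, -271294/315, 2860, …
ICs: h(0) = -1, h′(0) = 2, h′′(0) = 28.

f: a_k = 1, 2, -2, 4, -10, 28, -84, 264, -858, 2860, …
g: a_k = -2, 0, 16, 0, -64/3, 0, 512/45, 0, -1024/315, 0, …
Sum ⇒ L₀ = lclm(L_f,L_g) in ℚ(x)⟨Dx⟩.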